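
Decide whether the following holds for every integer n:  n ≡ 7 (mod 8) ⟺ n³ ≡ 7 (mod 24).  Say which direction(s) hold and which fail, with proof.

(⟹) This fails: take n = 15. Then 15 ≡ 7 (mod 8), but 15³ = 3375 ≡ 15 (mod 24), not 7.

(⟸) Conversely, the residues r modulo 24 with r³ ≡ 7 (mod 24) are exactly {7}, and each is ≡ 7 (mod 8).

Only the reverse direction holds.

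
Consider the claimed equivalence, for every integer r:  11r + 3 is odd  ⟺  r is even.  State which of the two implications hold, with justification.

Both implications hold.

(⇒) Suppose 11r + 3 is odd. Since 11 is odd, 11r and r have the same parity, so 11r + 3 ≡ r + 3 (mod 2). As 3 is odd, 11r + 3 is odd exactly when r is even. Thus r is even.

(⇐) Conversely, suppose r is even; write r = 2j. Then 11r + 3 = 11·(2j) + 3 = 2·11j + 3, which is odd.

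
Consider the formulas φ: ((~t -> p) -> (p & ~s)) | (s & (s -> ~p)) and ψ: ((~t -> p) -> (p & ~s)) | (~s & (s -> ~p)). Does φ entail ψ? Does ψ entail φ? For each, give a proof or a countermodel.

Neither direction holds.

(→) This fails. Under p = F, t = T, s = T, the left side is true but the right side is false.

(←) This fails. Under p = F, t = T, s = F, the left side is false but the right side is true.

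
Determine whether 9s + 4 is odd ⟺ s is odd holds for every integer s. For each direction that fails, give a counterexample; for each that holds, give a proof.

[⇒] Suppose 9s + 4 is odd. Since 9 is odd, 9s and s have the same parity, so 9s + 4 ≡ s + 4 (mod 2). As 4 is even, 9s + 4 is odd exactly when s is odd. Thus s is odd.

[⇐] Conversely, suppose s is odd; write s = 2j + 1. Then 9s + 4 = 9·(2j + 1) + 4 = 2·9j + 13, which is odd.

Equivalent; both directions hold.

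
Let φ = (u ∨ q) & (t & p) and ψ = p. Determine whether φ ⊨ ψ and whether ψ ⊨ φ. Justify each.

(⟹) Assume the antecedent. If u is true, the antecedent forces (t = T, u = T, p = T, q = F) or (t = T, u = T, p = T, q = T), and p holds there. If u is false, the antecedent forces (t = T, u = F, p = T, q = T), and p holds there. Either way p holds.

(⟸) This fails. Under t = F, u = F, p = T, q = F, the left side is false but the right side is true.

Not equivalent: only (⇒) holds.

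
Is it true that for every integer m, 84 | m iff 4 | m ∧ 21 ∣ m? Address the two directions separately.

Both implications hold.

[⇐] Suppose 4 ∣ m and 21 ∣ m. Any common multiple of 4 and 21 is a multiple of their lcm; here gcd(4, 21) = 1, so lcm(4, 21) = 4·21 = 84, so 84 ∣ m.

[⇒] If 84 ∣ m, write m = 84q. Since 84 = 21·4, m = 4·(21q), so 4 ∣ m; and since 84 = 4·21, m = 21·(4q), so 21 ∣ m.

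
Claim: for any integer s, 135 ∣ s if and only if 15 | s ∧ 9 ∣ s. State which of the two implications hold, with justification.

[⇒] If 135 ∣ s, write s = 135q. Since 135 = 9·15, s = 15·(9q), so 15 ∣ s; and since 135 = 15·9, s = 9·(15q), so 9 ∣ s.

[⇐] This fails: take s = 45. Both 15 ∣ 45 and 9 ∣ 45, yet 45 is not a multiple of 135 (since 45 = 0·135 + 45), so 135 ∤ 45.

(⇒) holds; (⇐) fails.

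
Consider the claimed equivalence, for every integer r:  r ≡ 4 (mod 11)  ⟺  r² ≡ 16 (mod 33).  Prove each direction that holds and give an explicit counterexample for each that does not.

Forward direction. This fails: take r = 15. Then 15 ≡ 4 (mod 11), but 15² = 225 ≡ 27 (mod 33), not 16.

Converse. This fails: take r = 7. Then 7² = 49 ≡ 16 (mod 33), yet 7 ≡ 7 (mod 11), not 4.

Neither implication holds.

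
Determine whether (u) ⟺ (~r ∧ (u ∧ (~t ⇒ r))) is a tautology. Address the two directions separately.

Forward direction. This fails. Under u = T, t = F, r = F, the left side is true but the right side is false.

Converse. Assume the antecedent. If u is true, u reduces to true regardless of the other variables. If u is false, the antecedent cannot hold. Either way u holds.

Not equivalent: only (⇐) holds.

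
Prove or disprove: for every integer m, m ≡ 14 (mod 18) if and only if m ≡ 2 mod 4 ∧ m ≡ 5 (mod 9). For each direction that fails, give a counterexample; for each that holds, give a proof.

(⇒) This fails: m = 32 gives 32 ≡ 14 (mod 18) but 32 ≡ 0 (mod 4), so the conjunction on the right does not hold.

(⇐) Conversely, if m ≡ 2 (mod 4) and m ≡ 5 (mod 9), then by the Chinese remainder theorem m ≡ 14 (mod 36). Since 14 ≡ 14 (mod 18) and 18 ∣ 36, we get m ≡ 14 (mod 18).

Only the reverse direction holds.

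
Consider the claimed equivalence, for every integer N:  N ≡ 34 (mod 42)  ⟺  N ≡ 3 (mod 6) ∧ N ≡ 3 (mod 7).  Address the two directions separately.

[⇒] This fails: N = 34 gives 34 ≡ 34 (mod 42) but 34 ≡ 4 (mod 6), so the conjunction on the right does not hold.

[⇐] This fails: N = 3 satisfies both congruences on the right (3 ≡ 3 mod 6 and 3 ≡ 3 mod 7) yet 3 ≡ 3 (mod 42), not 34.

Both directions fail.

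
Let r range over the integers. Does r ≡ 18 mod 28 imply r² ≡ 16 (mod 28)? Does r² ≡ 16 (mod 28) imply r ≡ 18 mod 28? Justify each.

(→) Suppose r ≡ 18 mod 28. Write r = 28j + 18. Then (28j + 18)² = 784j² + 1008j + 324 = 28(28j² + 36j + 11) + 16, so r² ≡ 16 (mod 28).

(←) This fails: take r = 4. Then 4² = 16 ≡ 16 (mod 28), yet 4 ≡ 4 (mod 28), not 18.

Not equivalent: only (⇒) holds.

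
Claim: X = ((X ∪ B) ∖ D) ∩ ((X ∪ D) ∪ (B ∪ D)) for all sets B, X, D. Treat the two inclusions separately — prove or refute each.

(⊆) fails and (⊇) fails.

Forward inclusion. This inclusion fails. Take B = ∅, X = {1}, D = {1}; then 1 ∈ X but 1 ∉ ((X ∪ B) ∖ D) ∩ ((X ∪ D) ∪ (B ∪ D)).

Reverse inclusion. This inclusion fails. Take B = {1}, X = ∅, D = ∅; then 1 ∈ ((X ∪ B) ∖ D) ∩ ((X ∪ D) ∪ (B ∪ D)) but 1 ∉ X.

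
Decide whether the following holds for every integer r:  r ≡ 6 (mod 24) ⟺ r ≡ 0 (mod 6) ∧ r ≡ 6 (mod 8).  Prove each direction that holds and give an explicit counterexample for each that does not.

Both directions hold; the statement is true.

(→) Suppose r ≡ 6 (mod 24); write r = 24j + 6. Since 6 ∣ 24, reducing mod 6 gives r ≡ 6 ≡ 0 (mod 6); since 8 ∣ 24, reducing mod 8 gives r ≡ 6 (mod 8).

(←) Conversely, if r ≡ 0 (mod 6) and r ≡ 6 (mod 8), then by the Chinese remainder theorem r ≡ 6 (mod 24). This is exactly r ≡ 6 (mod 24).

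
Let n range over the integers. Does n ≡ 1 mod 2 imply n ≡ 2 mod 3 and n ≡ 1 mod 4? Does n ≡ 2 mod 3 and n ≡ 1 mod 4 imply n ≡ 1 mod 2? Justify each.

(⟹) This fails: n = 1 gives 1 ≡ 1 (mod 2) but 1 ≡ 1 (mod 3), so the conjunction on the right does not hold.

(⟸) Conversely, if n ≡ 2 (mod 3) and n ≡ 1 (mod 4), then by the Chinese remainder theorem n ≡ 5 (mod 12). Since 5 ≡ 1 (mod 2) and 2 ∣ 12, we get n ≡ 1 (mod 2).

Not equivalent: only (⇐) holds.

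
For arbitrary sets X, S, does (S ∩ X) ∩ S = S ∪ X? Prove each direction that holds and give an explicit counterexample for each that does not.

Only the forward inclusion holds.

Forward inclusion. Let x ∈ (S ∩ X) ∩ S. Then x ∈ X ∩ S, from which x ∈ S ∪ X.

Reverse inclusion. This inclusion fails. Take X = {1}, S = ∅; then 1 ∈ S ∪ X but 1 ∉ (S ∩ X) ∩ S.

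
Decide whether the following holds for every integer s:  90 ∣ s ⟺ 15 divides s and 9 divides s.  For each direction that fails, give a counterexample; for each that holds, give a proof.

(⇒) holds; (⇐) fails.

(→) If 90 ∣ s, write s = 90q. Since 90 = 6·15, s = 15·(6q), so 15 ∣ s; and since 90 = 10·9, s = 9·(10q), so 9 ∣ s.

(←) This fails: take s = 45. Both 15 ∣ 45 and 9 ∣ 45, yet 45 is not a multiple of 90 (since 45 = 0·90 + 45), so 90 ∤ 45.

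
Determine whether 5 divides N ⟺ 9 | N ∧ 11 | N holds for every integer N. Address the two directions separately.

(⇒) fails and (⇐) fails.

(→) This fails: take N = 5. Certainly 5 ∣ 5, but 9 ∤ 5.

(←) This fails: take N = 99. Both 9 ∣ 99 and 11 ∣ 99, yet 99 is not a multiple of 5 (since 99 = 19·5 + 4), so 5 ∤ 99.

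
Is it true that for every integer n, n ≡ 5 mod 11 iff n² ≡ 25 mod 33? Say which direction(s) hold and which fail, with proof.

Both directions fail.

(→) This fails: take n = 27. Then 27 ≡ 5 (mod 11), but 27² = 729 ≡ 3 (mod 33), not 25.

(←) This fails: take n = 17. Then 17² = 289 ≡ 25 (mod 33), yet 17 ≡ 6 (mod 11), not 5.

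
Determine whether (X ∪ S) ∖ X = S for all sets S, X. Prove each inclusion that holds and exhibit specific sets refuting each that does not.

(⊆) Let x ∈ (X ∪ S) ∖ X. Then x ∈ S and x ∉ X, from which x ∈ S.

(⊇) This inclusion fails. Take S = {1}, X = {1}; then 1 ∈ S but 1 ∉ (X ∪ S) ∖ X.

The sets are not equal: only the forward inclusion holds.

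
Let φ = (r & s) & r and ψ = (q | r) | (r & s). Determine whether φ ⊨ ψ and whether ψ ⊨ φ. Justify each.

The forward direction holds; the converse fails.

(→) Assume the antecedent. If r is true, (q | r) | (r & s) reduces to true regardless of the other variables. If r is false, the antecedent cannot hold. Either way (q | r) | (r & s) holds.

(←) This fails. Under r = T, s = F, q = F, the left side is false but the right side is true.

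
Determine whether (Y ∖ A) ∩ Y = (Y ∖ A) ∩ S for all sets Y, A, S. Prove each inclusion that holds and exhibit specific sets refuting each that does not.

Only the reverse inclusion holds.

(⊇) Let x ∈ (Y ∖ A) ∩ S. Then x ∈ Y ∩ S and x ∉ A, from which x ∈ (Y ∖ A) ∩ Y.

(⊆) This inclusion fails. Take Y = {1}, A = ∅, S = ∅; then 1 ∈ (Y ∖ A) ∩ Y but 1 ∉ (Y ∖ A) ∩ S.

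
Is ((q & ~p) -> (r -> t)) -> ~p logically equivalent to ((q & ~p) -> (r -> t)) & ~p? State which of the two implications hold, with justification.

(⟸) Assume the antecedent. If p is true, the antecedent cannot hold. If p is false, ((q & ~p) -> (r -> t)) -> ~p reduces to true regardless of the other variables. Either way ((q & ~p) -> (r -> t)) -> ~p holds.

(⟹) This fails. Under p = F, t = F, q = T, r = T, the left side is true but the right side is false.

Only the reverse direction holds.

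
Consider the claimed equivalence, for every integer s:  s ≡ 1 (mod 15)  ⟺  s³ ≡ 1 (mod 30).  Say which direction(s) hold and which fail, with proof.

(⇒) fails; (⇐) holds.

(←) The residues r modulo 30 with r³ ≡ 1 (mod 30) are exactly {1}, and each is ≡ 1 (mod 15).

(→) This fails: take s = 16. Then 16 ≡ 1 (mod 15), but 16³ = 4096 ≡ 16 (mod 30), not 1.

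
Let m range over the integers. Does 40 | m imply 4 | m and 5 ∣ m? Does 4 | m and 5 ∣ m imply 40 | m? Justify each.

(⇒) If 40 ∣ m, write m = 40q. Since 40 = 10·4, m = 4·(10q), so 4 ∣ m; and since 40 = 8·5, m = 5·(8q), so 5 ∣ m.

(⇐) This fails: take m = 20. Both 4 ∣ 20 and 5 ∣ 20, yet 20 is not a multiple of 40 (since 20 = 0·40 + 20), so 40 ∤ 20.

(⇒) holds; (⇐) fails.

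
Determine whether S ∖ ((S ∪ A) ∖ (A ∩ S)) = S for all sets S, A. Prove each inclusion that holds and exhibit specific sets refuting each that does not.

Forward inclusion. Let x ∈ S ∖ ((S ∪ A) ∖ (A ∩ S)). Then x ∈ S ∩ A, from which x ∈ S.

Reverse inclusion. This inclusion fails. Take S = {1}, A = ∅; then 1 ∈ S but 1 ∉ S ∖ ((S ∪ A) ∖ (A ∩ S)).

(⊆) holds; (⊇) fails.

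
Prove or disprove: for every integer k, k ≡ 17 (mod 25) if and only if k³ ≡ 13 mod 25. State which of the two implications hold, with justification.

Both implications hold.

[⇐] Suppose k³ ≡ 13 (mod 25). The only residue r in {0, …, 24} with r³ ≡ 13 (mod 25) is r = 17, so k ≡ 17 (mod 25).

[⇒] Suppose k ≡ 17 (mod 25). Write k = 25j + 17. Then (25j + 17)³ = 15625j³ + 31875j² + 21675j + 4913 = 25(625j³ + 1275j² + 867j + 196) + 13, so k³ ≡ 13 (mod 25).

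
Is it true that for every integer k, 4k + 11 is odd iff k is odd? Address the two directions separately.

(⇒) This fails: take k = 2. Then 4k + 11 = 19, which is odd, yet k = 2 is even, not odd.

(⇐) Suppose k is odd. Since 4 is even, 4k is even for every k, so 4k + 11 has the same parity as 11, which is odd. Hence 4k + 11 is odd.

Not equivalent: only (⇐) holds.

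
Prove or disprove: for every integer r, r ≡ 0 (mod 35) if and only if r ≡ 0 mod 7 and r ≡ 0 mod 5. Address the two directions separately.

Both directions hold.

(→) Suppose r ≡ 0 (mod 35); write r = 35j + 0. Since 7 ∣ 35, reducing mod 7 gives r ≡ 0 (mod 7); since 5 ∣ 35, reducing mod 5 gives r ≡ 0 (mod 5).

(←) Conversely, if r ≡ 0 (mod 7) and r ≡ 0 (mod 5), then by the Chinese remainder theorem r ≡ 0 (mod 35). This is exactly r ≡ 0 (mod 35).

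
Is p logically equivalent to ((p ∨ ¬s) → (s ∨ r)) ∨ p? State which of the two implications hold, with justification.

The forward direction holds; the converse fails.

[⇒] Assume the antecedent. If r is true, ((p ∨ ¬s) → (s ∨ r)) ∨ p reduces to true regardless of the other variables. If r is false, the antecedent forces (r = F, s = F, p = T) or (r = F, s = T, p = T), and ((p ∨ ¬s) → (s ∨ r)) ∨ p holds there. Either way ((p ∨ ¬s) → (s ∨ r)) ∨ p holds.

[⇐] This fails. Under r = T, s = F, p = F, the left side is false but the right side is true.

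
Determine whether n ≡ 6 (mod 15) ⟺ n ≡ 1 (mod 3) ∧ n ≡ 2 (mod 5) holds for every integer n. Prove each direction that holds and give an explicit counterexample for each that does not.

Forward direction. This fails: n = 6 gives 6 ≡ 6 (mod 15) but 6 ≡ 0 (mod 3), so the conjunction on the right does not hold.

Converse. This fails: n = 7 satisfies both congruences on the right (7 ≡ 1 mod 3 and 7 ≡ 2 mod 5) yet 7 ≡ 7 (mod 15), not 6.

Neither direction holds.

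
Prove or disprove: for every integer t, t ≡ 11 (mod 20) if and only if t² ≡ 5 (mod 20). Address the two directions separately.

Forward direction. This fails: take t = 11. Then 11 ≡ 11 (mod 20), but 11² = 121 ≡ 1 (mod 20), not 5.

Converse. This fails: take t = 5. Then 5² = 25 ≡ 5 (mod 20), yet 5 ≡ 5 (mod 20), not 11.

Both directions fail.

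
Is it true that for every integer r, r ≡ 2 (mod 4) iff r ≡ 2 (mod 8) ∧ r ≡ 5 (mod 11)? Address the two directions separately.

Not equivalent: only (⇐) holds.

(⟹) This fails: r = 2 gives 2 ≡ 2 (mod 4) but 2 ≡ 2 (mod 11), so the conjunction on the right does not hold.

(⟸) Conversely, if r ≡ 2 (mod 8) and r ≡ 5 (mod 11), then by the Chinese remainder theorem r ≡ 82 (mod 88). Since 82 ≡ 2 (mod 4) and 4 ∣ 88, we get r ≡ 2 (mod 4).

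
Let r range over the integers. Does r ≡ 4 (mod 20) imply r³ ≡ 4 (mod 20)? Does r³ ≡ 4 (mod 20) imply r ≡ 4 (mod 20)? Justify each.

Forward direction. Suppose r ≡ 4 (mod 20). Write r = 20j + 4. Then (20j + 4)³ = 8000j³ + 4800j² + 960j + 64 = 20(400j³ + 240j² + 48j + 3) + 4, so r³ ≡ 4 (mod 20).

Converse. This fails: take r = 14. Then 14³ = 2744 ≡ 4 (mod 20), yet 14 ≡ 14 (mod 20), not 4.

Only the forward direction holds.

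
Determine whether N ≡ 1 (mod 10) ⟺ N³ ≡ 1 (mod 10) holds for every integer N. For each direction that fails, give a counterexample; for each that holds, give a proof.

(⟹) Suppose N ≡ 1 (mod 10). Write N = 10j + 1. Then (10j + 1)³ = 1000j³ + 300j² + 30j + 1 = 10(100j³ + 30j² + 3j) + 1, so N³ ≡ 1 (mod 10).

(⟸) For the converse, argue contrapositively. If N ≢ 1 (mod 10), then N is congruent to one of 0, 2, 3, 4, 5, 6, 7, 8, 9 modulo 10, and these give N³ ≡ 0, 8, 7, 4, 5, 6, 3, 2, 9 respectively — never 1.

Equivalent; both directions hold.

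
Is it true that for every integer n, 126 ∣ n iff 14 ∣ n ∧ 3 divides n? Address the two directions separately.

(⇒) holds; (⇐) fails.

[⇒] If 126 ∣ n, write n = 126q. Since 126 = 9·14, n = 14·(9q), so 14 ∣ n; and since 126 = 42·3, n = 3·(42q), so 3 ∣ n.

[⇐] This fails: take n = 42. Both 14 ∣ 42 and 3 ∣ 42, yet 42 is not a multiple of 126 (since 42 = 0·126 + 42), so 126 ∤ 42.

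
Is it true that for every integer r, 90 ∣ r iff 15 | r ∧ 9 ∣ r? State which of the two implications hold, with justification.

(→) If 90 ∣ r, write r = 90q. Since 90 = 6·15, r = 15·(6q), so 15 ∣ r; and since 90 = 10·9, r = 9·(10q), so 9 ∣ r.

(←) This fails: take r = 45. Both 15 ∣ 45 and 9 ∣ 45, yet 45 is not a multiple of 90 (since 45 = 0·90 + 45), so 90 ∤ 45.

Not equivalent: only (⇒) holds.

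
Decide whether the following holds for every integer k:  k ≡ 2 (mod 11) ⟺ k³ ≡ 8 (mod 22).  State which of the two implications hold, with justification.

The forward direction fails; the converse holds.

(⇒) This fails: take k = 13. Then 13 ≡ 2 (mod 11), but 13³ = 2197 ≡ 19 (mod 22), not 8.

(⇐) Conversely, the residues r modulo 22 with r³ ≡ 8 (mod 22) are exactly {2}, and each is ≡ 2 (mod 11).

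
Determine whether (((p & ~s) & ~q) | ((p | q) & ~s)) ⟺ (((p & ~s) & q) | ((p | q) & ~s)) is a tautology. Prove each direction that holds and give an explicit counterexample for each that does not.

(⇐) Assume the antecedent. If p is true, the antecedent forces (p = T, s = F, q = F) or (p = T, s = F, q = T), and the consequent holds there. If p is false, the antecedent forces (p = F, s = F, q = T), and the consequent holds there. Either way the consequent holds.

(⇒) Assume the antecedent. If p is true, the antecedent forces (p = T, s = F, q = F) or (p = T, s = F, q = T), and the consequent holds there. If p is false, the antecedent forces (p = F, s = F, q = T), and the consequent holds there. Either way the consequent holds.

Equivalent; both directions hold.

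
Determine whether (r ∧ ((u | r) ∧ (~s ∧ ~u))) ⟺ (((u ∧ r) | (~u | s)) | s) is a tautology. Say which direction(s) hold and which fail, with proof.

Converse. This fails. Under u = F, r = F, s = F, the left side is false but the right side is true.

Forward direction. Assume the antecedent. If u is true, the antecedent cannot hold. If u is false, ((u ∧ r) | (~u | s)) | s reduces to true regardless of the other variables. Either way ((u ∧ r) | (~u | s)) | s holds.

(⇒) holds; (⇐) fails.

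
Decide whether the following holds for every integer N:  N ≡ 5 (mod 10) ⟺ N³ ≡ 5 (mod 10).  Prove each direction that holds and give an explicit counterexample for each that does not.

Converse. Suppose N³ ≡ 5 (mod 10). The only residue r in {0, …, 9} with r³ ≡ 5 (mod 10) is r = 5, so N ≡ 5 (mod 10).

Forward direction. Suppose N ≡ 5 (mod 10). Write N = 10j + 5. Then (10j + 5)³ = 1000j³ + 1500j² + 750j + 125 = 10(100j³ + 150j² + 75j + 12) + 5, so N³ ≡ 5 (mod 10).

The biconditional holds.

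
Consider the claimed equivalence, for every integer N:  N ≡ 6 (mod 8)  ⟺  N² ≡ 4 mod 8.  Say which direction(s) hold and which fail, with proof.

(⇒) holds; (⇐) fails.

(←) This fails: take N = 2. Then 2² = 4 ≡ 4 (mod 8), yet 2 ≡ 2 (mod 8), not 6.

(→) Suppose N ≡ 6 (mod 8). Write N = 8j + 6. Then (8j + 6)² = 64j² + 96j + 36 = 8(8j² + 12j + 4) + 4, so N² ≡ 4 (mod 8).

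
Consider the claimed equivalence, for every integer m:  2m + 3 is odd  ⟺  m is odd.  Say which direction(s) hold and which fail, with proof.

Only the converse holds.

(⇒) This fails: take m = 4. Then 2m + 3 = 11, which is odd, yet m = 4 is even, not odd.

(⇐) Suppose m is odd. Since 2 is even, 2m is even for every m, so 2m + 3 has the same parity as 3, which is odd. Hence 2m + 3 is odd.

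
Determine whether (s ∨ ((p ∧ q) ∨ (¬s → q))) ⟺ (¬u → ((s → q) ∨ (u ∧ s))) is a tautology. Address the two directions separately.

[⇒] This fails. Under p = F, q = F, u = F, s = T, the left side is true but the right side is false.

[⇐] This fails. Under p = F, q = F, u = F, s = F, the left side is false but the right side is true.

Neither direction holds.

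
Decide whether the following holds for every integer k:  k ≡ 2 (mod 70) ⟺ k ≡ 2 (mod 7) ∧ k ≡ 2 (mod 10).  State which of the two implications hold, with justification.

[⇒] Suppose k ≡ 2 (mod 70); write k = 70j + 2. Since 7 ∣ 70, reducing mod 7 gives k ≡ 2 (mod 7); since 10 ∣ 70, reducing mod 10 gives k ≡ 2 (mod 10).

[⇐] Conversely, if k ≡ 2 (mod 7) and k ≡ 2 (mod 10), then by the Chinese remainder theorem k ≡ 2 (mod 70). This is exactly k ≡ 2 (mod 70).

Both directions hold; the statement is true.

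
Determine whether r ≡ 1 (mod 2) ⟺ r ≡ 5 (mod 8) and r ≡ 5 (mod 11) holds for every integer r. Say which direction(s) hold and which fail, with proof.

(⇒) fails; (⇐) holds.

(←) If r ≡ 5 (mod 8) and r ≡ 5 (mod 11), then by the Chinese remainder theorem r ≡ 5 (mod 88). Since 5 ≡ 1 (mod 2) and 2 ∣ 88, we get r ≡ 1 (mod 2).

(→) This fails: r = 1 gives 1 ≡ 1 (mod 2) but 1 ≡ 1 (mod 8), so the conjunction on the right does not hold.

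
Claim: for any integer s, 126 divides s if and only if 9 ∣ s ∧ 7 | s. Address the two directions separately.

Converse. This fails: take s = 63. Both 9 ∣ 63 and 7 ∣ 63, yet 63 is not a multiple of 126 (since 63 = 0·126 + 63), so 126 ∤ 63.

Forward direction. If 126 ∣ s, write s = 126q. Since 126 = 14·9, s = 9·(14q), so 9 ∣ s; and since 126 = 18·7, s = 7·(18q), so 7 ∣ s.

Only the forward direction holds.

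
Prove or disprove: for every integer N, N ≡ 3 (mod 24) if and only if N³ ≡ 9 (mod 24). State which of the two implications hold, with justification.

(⟹) This fails: take N = 3. Then 3 ≡ 3 (mod 24), but 3³ = 27 ≡ 3 (mod 24), not 9.

(⟸) This fails: take N = 9. Then 9³ = 729 ≡ 9 (mod 24), yet 9 ≡ 9 (mod 24), not 3.

Neither implication holds.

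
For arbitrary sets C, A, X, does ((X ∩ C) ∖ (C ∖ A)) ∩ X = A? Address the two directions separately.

(⟹) Let x ∈ ((X ∩ C) ∖ (C ∖ A)) ∩ X. Then x ∈ C ∩ A ∩ X, from which x ∈ A.

(⟸) This inclusion fails. Take C = ∅, A = {1}, X = ∅; then 1 ∈ A but 1 ∉ ((X ∩ C) ∖ (C ∖ A)) ∩ X.

Only the forward inclusion holds.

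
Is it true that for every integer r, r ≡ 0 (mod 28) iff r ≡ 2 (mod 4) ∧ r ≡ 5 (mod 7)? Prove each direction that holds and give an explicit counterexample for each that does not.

Both directions fail.

(→) This fails: r = 0 gives 0 ≡ 0 (mod 28) but 0 ≡ 0 (mod 4), so the conjunction on the right does not hold.

(←) This fails: r = 26 satisfies both congruences on the right (26 ≡ 2 mod 4 and 26 ≡ 5 mod 7) yet 26 ≡ 26 (mod 28), not 0.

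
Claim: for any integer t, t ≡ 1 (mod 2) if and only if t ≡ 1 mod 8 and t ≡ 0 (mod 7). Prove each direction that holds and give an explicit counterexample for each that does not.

(→) This fails: t = 1 gives 1 ≡ 1 (mod 2) but 1 ≡ 1 (mod 7), so the conjunction on the right does not hold.

(←) Conversely, if t ≡ 1 (mod 8) and t ≡ 0 (mod 7), then by the Chinese remainder theorem t ≡ 49 (mod 56). Since 49 ≡ 1 (mod 2) and 2 ∣ 56, we get t ≡ 1 (mod 2).

Not equivalent: only (⇐) holds.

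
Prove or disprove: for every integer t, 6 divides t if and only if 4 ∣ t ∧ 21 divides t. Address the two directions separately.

The forward direction fails; the converse holds.

(⇒) This fails: take t = 6. Certainly 6 ∣ 6, but 4 ∤ 6.

(⇐) Suppose 4 ∣ t and 21 ∣ t. Any common multiple of 4 and 21 is a multiple of their lcm; here gcd(4, 21) = 1, so lcm(4, 21) = 4·21 = 84, so 84 ∣ t. Since 6 ∣ 84, it follows that 6 ∣ t.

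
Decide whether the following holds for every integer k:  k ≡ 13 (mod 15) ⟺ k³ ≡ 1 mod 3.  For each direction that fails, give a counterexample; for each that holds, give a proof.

Converse. This fails: take k = 1. Then 1³ = 1 ≡ 1 (mod 3), yet 1 ≡ 1 (mod 15), not 13.

Forward direction. Suppose k ≡ 13 (mod 15). Then k³ ≡ 13³ = 2197 (mod 15), and since 3 ∣ 15, also k³ ≡ 1 (mod 3).

Not equivalent: only (⇒) holds.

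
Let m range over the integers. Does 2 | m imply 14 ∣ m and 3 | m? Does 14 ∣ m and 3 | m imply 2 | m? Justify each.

(←) Suppose 14 ∣ m and 3 ∣ m. Any common multiple of 14 and 3 is a multiple of their lcm; here gcd(14, 3) = 1, so lcm(14, 3) = 14·3 = 42, so 42 ∣ m. Since 2 ∣ 42, it follows that 2 ∣ m.

(→) This fails: take m = 2. Certainly 2 ∣ 2, but 14 ∤ 2.

Only the reverse direction holds.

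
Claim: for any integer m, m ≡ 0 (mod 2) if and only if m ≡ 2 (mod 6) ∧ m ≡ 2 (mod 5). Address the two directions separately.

(⇒) fails; (⇐) holds.

(←) If m ≡ 2 (mod 6) and m ≡ 2 (mod 5), then by the Chinese remainder theorem m ≡ 2 (mod 30). Since 2 ≡ 0 (mod 2) and 2 ∣ 30, we get m ≡ 0 (mod 2).

(→) This fails: m = 0 gives 0 ≡ 0 (mod 2) but 0 ≡ 0 (mod 6), so the conjunction on the right does not hold.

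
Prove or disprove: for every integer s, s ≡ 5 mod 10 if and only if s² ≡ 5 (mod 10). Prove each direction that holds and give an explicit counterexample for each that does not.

Converse. Suppose s² ≡ 5 (mod 10). The only residue r in {0, …, 9} with r² ≡ 5 (mod 10) is r = 5, so s ≡ 5 (mod 10).

Forward direction. Suppose s ≡ 5 mod 10. Write s = 10j + 5. Then (10j + 5)² = 100j² + 100j + 25 = 10(10j² + 10j + 2) + 5, so s² ≡ 5 (mod 10).

Both implications hold.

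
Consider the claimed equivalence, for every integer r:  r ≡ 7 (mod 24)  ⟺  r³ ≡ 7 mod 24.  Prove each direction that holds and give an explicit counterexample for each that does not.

(→) Suppose r ≡ 7 (mod 24). Write r = 24j + 7. Then (24j + 7)³ = 13824j³ + 12096j² + 3528j + 343 = 24(576j³ + 504j² + 147j + 14) + 7, so r³ ≡ 7 (mod 24).

(←) Conversely, suppose r³ ≡ 7 (mod 24). The only residue r in {0, …, 23} with r³ ≡ 7 (mod 24) is r = 7, so r ≡ 7 (mod 24).

Equivalent; both directions hold.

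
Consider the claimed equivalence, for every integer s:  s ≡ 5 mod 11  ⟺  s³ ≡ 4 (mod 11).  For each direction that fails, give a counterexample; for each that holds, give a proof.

Both directions hold; the statement is true.

(←) Suppose s³ ≡ 4 (mod 11). The only residue r in {0, …, 10} with r³ ≡ 4 (mod 11) is r = 5, so s ≡ 5 (mod 11).

(→) Suppose s ≡ 5 mod 11. Write s = 11j + 5. Then (11j + 5)³ = 1331j³ + 1815j² + 825j + 125 = 11(121j³ + 165j² + 75j + 11) + 4, so s³ ≡ 4 (mod 11).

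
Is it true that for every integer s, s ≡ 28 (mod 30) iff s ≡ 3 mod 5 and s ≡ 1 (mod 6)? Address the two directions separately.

Both directions fail.

Forward direction. This fails: s = 28 gives 28 ≡ 28 (mod 30) but 28 ≡ 4 (mod 6), so the conjunction on the right does not hold.

Converse. This fails: s = 13 satisfies both congruences on the right (13 ≡ 3 mod 5 and 13 ≡ 1 mod 6) yet 13 ≡ 13 (mod 30), not 28.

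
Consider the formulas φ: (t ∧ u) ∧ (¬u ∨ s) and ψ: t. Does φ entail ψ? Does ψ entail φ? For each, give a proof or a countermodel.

(⇒) Assume the antecedent. If s is true, the antecedent forces (s = T, t = T, u = T), and t holds there. If s is false, the antecedent cannot hold. Either way t holds.

(⇐) This fails. Under s = F, t = T, u = F, the left side is false but the right side is true.

(⇒) holds; (⇐) fails.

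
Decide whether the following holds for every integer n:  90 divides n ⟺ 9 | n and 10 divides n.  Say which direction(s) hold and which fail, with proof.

Equivalent; both directions hold.

[⇒] If 90 ∣ n, write n = 90q. Since 90 = 10·9, n = 9·(10q), so 9 ∣ n; and since 90 = 9·10, n = 10·(9q), so 10 ∣ n.

[⇐] Suppose 9 ∣ n and 10 ∣ n. Any common multiple of 9 and 10 is a multiple of their lcm; here gcd(9, 10) = 1, so lcm(9, 10) = 9·10 = 90, so 90 ∣ n.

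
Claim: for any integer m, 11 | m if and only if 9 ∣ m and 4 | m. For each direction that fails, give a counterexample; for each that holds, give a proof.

(⇒) fails and (⇐) fails.

Forward direction. This fails: take m = 11. Certainly 11 ∣ 11, but 9 ∤ 11.

Converse. This fails: take m = 36. Both 9 ∣ 36 and 4 ∣ 36, yet 36 is not a multiple of 11 (since 36 = 3·11 + 3), so 11 ∤ 36.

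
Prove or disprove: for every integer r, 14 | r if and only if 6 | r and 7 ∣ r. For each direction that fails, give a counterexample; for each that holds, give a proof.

Not equivalent: only (⇐) holds.

(←) Suppose 6 ∣ r and 7 ∣ r. Any common multiple of 6 and 7 is a multiple of their lcm; here gcd(6, 7) = 1, so lcm(6, 7) = 6·7 = 42, so 42 ∣ r. Since 14 ∣ 42, it follows that 14 ∣ r.

(→) This fails: take r = 14. Certainly 14 ∣ 14, but 6 ∤ 14.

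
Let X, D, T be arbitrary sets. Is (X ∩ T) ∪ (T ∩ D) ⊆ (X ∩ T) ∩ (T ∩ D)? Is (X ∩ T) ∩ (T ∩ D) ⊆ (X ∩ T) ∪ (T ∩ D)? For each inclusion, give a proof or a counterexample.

Only the reverse inclusion holds.

(⊆) This inclusion fails. Take X = {1}, D = ∅, T = {1}; then 1 ∈ (X ∩ T) ∪ (T ∩ D) but 1 ∉ (X ∩ T) ∩ (T ∩ D).

(⊇) Let x ∈ (X ∩ T) ∩ (T ∩ D). Then x ∈ X ∩ D ∩ T, from which x ∈ (X ∩ T) ∪ (T ∩ D).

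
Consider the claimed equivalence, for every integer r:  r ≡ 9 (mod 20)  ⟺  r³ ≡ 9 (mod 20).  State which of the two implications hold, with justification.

Both directions hold.

(⇒) Suppose r ≡ 9 (mod 20). Write r = 20j + 9. Then (20j + 9)³ = 8000j³ + 10800j² + 4860j + 729 = 20(400j³ + 540j² + 243j + 36) + 9, so r³ ≡ 9 (mod 20).

(⇐) Conversely, suppose r³ ≡ 9 (mod 20). The only residue r in {0, …, 19} with r³ ≡ 9 (mod 20) is r = 9, so r ≡ 9 (mod 20).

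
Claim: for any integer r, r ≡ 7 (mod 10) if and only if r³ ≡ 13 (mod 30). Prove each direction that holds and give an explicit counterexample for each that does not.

Not equivalent: only (⇐) holds.

Forward direction. This fails: take r = 17. Then 17 ≡ 7 (mod 10), but 17³ = 4913 ≡ 23 (mod 30), not 13.

Converse. The residues r modulo 30 with r³ ≡ 13 (mod 30) are exactly {7}, and each is ≡ 7 (mod 10).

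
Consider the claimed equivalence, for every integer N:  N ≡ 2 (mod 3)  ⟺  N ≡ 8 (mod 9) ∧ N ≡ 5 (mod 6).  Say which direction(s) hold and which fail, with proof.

Forward direction. This fails: N = 2 gives 2 ≡ 2 (mod 3) but 2 ≡ 2 (mod 9), so the conjunction on the right does not hold.

Converse. If N ≡ 8 (mod 9) and N ≡ 5 (mod 6), then by the Chinese remainder theorem N ≡ 17 (mod 18). Since 17 ≡ 2 (mod 3) and 3 ∣ 18, we get N ≡ 2 (mod 3).

Only the reverse direction holds.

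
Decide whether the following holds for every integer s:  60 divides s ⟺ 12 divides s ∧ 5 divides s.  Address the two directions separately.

(⇐) Suppose 12 ∣ s and 5 ∣ s. Any common multiple of 12 and 5 is a multiple of their lcm; here gcd(12, 5) = 1, so lcm(12, 5) = 12·5 = 60, so 60 ∣ s.

(⇒) If 60 ∣ s, write s = 60q. Since 60 = 5·12, s = 12·(5q), so 12 ∣ s; and since 60 = 12·5, s = 5·(12q), so 5 ∣ s.

The biconditional holds.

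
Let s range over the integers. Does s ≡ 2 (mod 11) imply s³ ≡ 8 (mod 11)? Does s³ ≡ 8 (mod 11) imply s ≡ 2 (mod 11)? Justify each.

(⟹) Suppose s ≡ 2 (mod 11). Write s = 11j + 2. Then (11j + 2)³ = 1331j³ + 726j² + 132j + 8 = 11(121j³ + 66j² + 12j) + 8, so s³ ≡ 8 (mod 11).

(⟸) Conversely, suppose s³ ≡ 8 (mod 11). The only residue r in {0, …, 10} with r³ ≡ 8 (mod 11) is r = 2, so s ≡ 2 (mod 11).

Equivalent; both directions hold.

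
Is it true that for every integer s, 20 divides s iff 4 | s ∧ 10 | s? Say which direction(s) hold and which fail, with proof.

Forward direction. If 20 ∣ s, write s = 20q. Since 20 = 5·4, s = 4·(5q), so 4 ∣ s; and since 20 = 2·10, s = 10·(2q), so 10 ∣ s.

Converse. Suppose 4 ∣ s and 10 ∣ s. Any common multiple of 4 and 10 is a multiple of their lcm; here lcm(4, 10) = 4·10/gcd(4, 10) = 40/2 = 20, so 20 ∣ s.

Both directions hold.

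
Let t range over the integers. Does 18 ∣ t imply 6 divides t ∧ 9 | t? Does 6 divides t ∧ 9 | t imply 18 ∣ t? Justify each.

Both directions hold.

[⇒] If 18 ∣ t, write t = 18q. Since 18 = 3·6, t = 6·(3q), so 6 ∣ t; and since 18 = 2·9, t = 9·(2q), so 9 ∣ t.

[⇐] Suppose 6 ∣ t and 9 ∣ t. Any common multiple of 6 and 9 is a multiple of their lcm; here lcm(6, 9) = 6·9/gcd(6, 9) = 54/3 = 18, so 18 ∣ t.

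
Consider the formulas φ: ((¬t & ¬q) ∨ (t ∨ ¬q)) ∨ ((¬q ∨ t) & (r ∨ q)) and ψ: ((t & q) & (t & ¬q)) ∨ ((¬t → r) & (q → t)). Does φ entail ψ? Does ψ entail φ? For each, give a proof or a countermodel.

(⇒) This fails. Under t = F, r = F, q = F, the left side is true but the right side is false.

(⇐) Assume the antecedent. If t is true, the consequent reduces to true regardless of the other variables. If t is false, the antecedent forces (t = F, r = T, q = F), and the consequent holds there. Either way the consequent holds.

Only the reverse direction holds.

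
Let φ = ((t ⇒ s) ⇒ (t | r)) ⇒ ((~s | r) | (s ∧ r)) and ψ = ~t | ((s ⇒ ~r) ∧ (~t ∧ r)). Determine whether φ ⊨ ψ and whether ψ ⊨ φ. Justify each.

(→) This fails. Under r = F, s = F, t = T, the left side is true but the right side is false.

(←) Assume the antecedent. If r is true, the consequent reduces to true regardless of the other variables. If r is false, the antecedent forces (r = F, s = F, t = F) or (r = F, s = T, t = F), and the consequent holds there. Either way the consequent holds.

Not equivalent: only (⇐) holds.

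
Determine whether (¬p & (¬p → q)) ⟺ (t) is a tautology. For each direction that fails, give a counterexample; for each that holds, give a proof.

Neither implication holds.

(⟹) This fails. Under t = F, p = F, q = T, the left side is true but the right side is false.

(⟸) This fails. Under t = T, p = F, q = F, the left side is false but the right side is true.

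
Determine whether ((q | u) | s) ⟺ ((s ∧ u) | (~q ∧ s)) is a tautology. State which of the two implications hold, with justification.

(⟹) This fails. Under u = T, s = F, q = F, the left side is true but the right side is false.

(⟸) Assume the antecedent. If u is true, (q | u) | s reduces to true regardless of the other variables. If u is false, the antecedent forces (u = F, s = T, q = F), and (q | u) | s holds there. Either way (q | u) | s holds.

Only the converse holds.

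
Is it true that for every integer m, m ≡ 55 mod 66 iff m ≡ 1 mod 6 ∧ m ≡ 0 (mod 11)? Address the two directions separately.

(⟹) Suppose m ≡ 55 (mod 66); write m = 66j + 55. Since 6 ∣ 66, reducing mod 6 gives m ≡ 55 ≡ 1 (mod 6); since 11 ∣ 66, reducing mod 11 gives m ≡ 55 ≡ 0 (mod 11).

(⟸) Conversely, if m ≡ 1 (mod 6) and m ≡ 0 (mod 11), then by the Chinese remainder theorem m ≡ 55 (mod 66). This is exactly m ≡ 55 (mod 66).

Both implications hold.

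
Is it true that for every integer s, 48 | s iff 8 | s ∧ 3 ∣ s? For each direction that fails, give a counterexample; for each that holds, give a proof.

(⟸) This fails: take s = 24. Both 8 ∣ 24 and 3 ∣ 24, yet 24 is not a multiple of 48 (since 24 = 0·48 + 24), so 48 ∤ 24.

(⟹) If 48 ∣ s, write s = 48q. Since 48 = 6·8, s = 8·(6q), so 8 ∣ s; and since 48 = 16·3, s = 3·(16q), so 3 ∣ s.

The forward direction holds; the converse fails.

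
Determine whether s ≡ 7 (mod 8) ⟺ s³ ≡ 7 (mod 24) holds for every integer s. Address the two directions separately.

The forward direction fails; the converse holds.

[⇒] This fails: take s = 15. Then 15 ≡ 7 (mod 8), but 15³ = 3375 ≡ 15 (mod 24), not 7.

[⇐] Conversely, the residues r modulo 24 with r³ ≡ 7 (mod 24) are exactly {7}, and each is ≡ 7 (mod 8).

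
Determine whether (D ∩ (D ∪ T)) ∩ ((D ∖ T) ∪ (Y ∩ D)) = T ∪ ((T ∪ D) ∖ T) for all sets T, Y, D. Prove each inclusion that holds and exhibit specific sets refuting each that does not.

(⟹) Let x ∈ (D ∩ (D ∪ T)) ∩ ((D ∖ T) ∪ (Y ∩ D)). Then either x ∈ D and x ∉ T, Y; or x ∈ Y ∩ D and x ∉ T; or x ∈ T ∩ Y ∩ D. In each case x ∈ T ∪ ((T ∪ D) ∖ T), so (D ∩ (D ∪ T)) ∩ ((D ∖ T) ∪ (Y ∩ D)) ⊆ T ∪ ((T ∪ D) ∖ T).

(⟸) This inclusion fails. Take T = {1}, Y = ∅, D = ∅; then 1 ∈ T ∪ ((T ∪ D) ∖ T) but 1 ∉ (D ∩ (D ∪ T)) ∩ ((D ∖ T) ∪ (Y ∩ D)).

Only the forward inclusion holds.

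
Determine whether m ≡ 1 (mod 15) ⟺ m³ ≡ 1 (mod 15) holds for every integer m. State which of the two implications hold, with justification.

(⟹) Suppose m ≡ 1 (mod 15). Write m = 15j + 1. Then (15j + 1)³ = 3375j³ + 675j² + 45j + 1 = 15(225j³ + 45j² + 3j) + 1, so m³ ≡ 1 (mod 15).

(⟸) Conversely, suppose m³ ≡ 1 (mod 15). The only residue r in {0, …, 14} with r³ ≡ 1 (mod 15) is r = 1, so m ≡ 1 (mod 15).

Both directions hold; the statement is true.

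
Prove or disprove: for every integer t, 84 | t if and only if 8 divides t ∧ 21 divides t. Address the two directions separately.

(←) Suppose 8 ∣ t and 21 ∣ t. Any common multiple of 8 and 21 is a multiple of their lcm; here gcd(8, 21) = 1, so lcm(8, 21) = 8·21 = 168, so 168 ∣ t. Since 84 ∣ 168, it follows that 84 ∣ t.

(→) This fails: take t = 84. Certainly 84 ∣ 84, but 8 ∤ 84.

Not equivalent: only (⇐) holds.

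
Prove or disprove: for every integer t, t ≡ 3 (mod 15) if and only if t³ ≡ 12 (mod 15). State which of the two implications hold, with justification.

Both implications hold.

(⇒) Suppose t ≡ 3 (mod 15). Write t = 15j + 3. Then (15j + 3)³ = 3375j³ + 2025j² + 405j + 27 = 15(225j³ + 135j² + 27j + 1) + 12, so t³ ≡ 12 (mod 15).

(⇐) Conversely, suppose t³ ≡ 12 (mod 15). The only residue r in {0, …, 14} with r³ ≡ 12 (mod 15) is r = 3, so t ≡ 3 (mod 15).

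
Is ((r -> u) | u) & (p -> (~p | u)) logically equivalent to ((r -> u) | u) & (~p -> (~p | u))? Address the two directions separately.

The forward direction holds; the converse fails.

(⟹) Assume the antecedent. If u is true, the consequent reduces to true regardless of the other variables. If u is false, the antecedent forces (u = F, r = F, p = F), and the consequent holds there. Either way the consequent holds.

(⟸) This fails. Under u = F, r = F, p = T, the left side is false but the right side is true.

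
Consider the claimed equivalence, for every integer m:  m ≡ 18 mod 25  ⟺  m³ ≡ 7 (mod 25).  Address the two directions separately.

Both directions hold; the statement is true.

(→) Suppose m ≡ 18 mod 25. Write m = 25j + 18. Then (25j + 18)³ = 15625j³ + 33750j² + 24300j + 5832 = 25(625j³ + 1350j² + 972j + 233) + 7, so m³ ≡ 7 (mod 25).

(←) Conversely, suppose m³ ≡ 7 (mod 25). The only residue r in {0, …, 24} with r³ ≡ 7 (mod 25) is r = 18, so m ≡ 18 (mod 25).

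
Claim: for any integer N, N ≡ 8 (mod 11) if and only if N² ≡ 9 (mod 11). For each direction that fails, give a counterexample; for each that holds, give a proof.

Not equivalent: only (⇒) holds.

(⟹) Suppose N ≡ 8 (mod 11). Write N = 11j + 8. Then (11j + 8)² = 121j² + 176j + 64 = 11(11j² + 16j + 5) + 9, so N² ≡ 9 (mod 11).

(⟸) This fails: take N = 3. Then 3² = 9 ≡ 9 (mod 11), yet 3 ≡ 3 (mod 11), not 8.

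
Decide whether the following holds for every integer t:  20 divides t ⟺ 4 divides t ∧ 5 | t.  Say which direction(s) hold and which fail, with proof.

[⇒] If 20 ∣ t, write t = 20q. Since 20 = 5·4, t = 4·(5q), so 4 ∣ t; and since 20 = 4·5, t = 5·(4q), so 5 ∣ t.

[⇐] Suppose 4 ∣ t and 5 ∣ t. Any common multiple of 4 and 5 is a multiple of their lcm; here gcd(4, 5) = 1, so lcm(4, 5) = 4·5 = 20, so 20 ∣ t.

Both directions hold; the statement is true.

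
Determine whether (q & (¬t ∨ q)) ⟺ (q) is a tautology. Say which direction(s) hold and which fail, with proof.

Both directions hold; the statement is true.

Converse. Assume the antecedent. If q is true, q & (¬t ∨ q) reduces to true regardless of the other variables. If q is false, the antecedent cannot hold. Either way q & (¬t ∨ q) holds.

Forward direction. Assume the antecedent. If q is true, q reduces to true regardless of the other variables. If q is false, the antecedent cannot hold. Either way q holds.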